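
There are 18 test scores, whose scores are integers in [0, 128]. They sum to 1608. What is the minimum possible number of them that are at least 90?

Suppose at most 18 − j of them reach 90; then j values are ≤ 89 and the rest ≤ 128.
The total is then ≤ 89·j + 128·(18 − j) = 2304 − 39j. For this to be ≥ 1608 we need j ≤ 17, so at least 18 − 17 = 1 must reach 90.
Exactly 1 works: 1 value at 128 and 17 at 89 total 1641; lower one of the high values by 33 (still ≥ 90) to hit 1608.

1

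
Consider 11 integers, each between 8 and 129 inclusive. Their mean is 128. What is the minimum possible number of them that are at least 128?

The total is 11 × 128 = 1408.
If only k of them are at least 128, the other 11 − k are at most 127, so the total is at most k·129 + (11 − k)·127.
This must reach 1408, so k·129 + (11 − k)·127 ≥ 1408, giving k ≥ 6.
Exactly 6 works: 6 values at 129 and 5 at 127 total 1409; lower one of the high values by 1 (still ≥ 128) to hit 1408.

6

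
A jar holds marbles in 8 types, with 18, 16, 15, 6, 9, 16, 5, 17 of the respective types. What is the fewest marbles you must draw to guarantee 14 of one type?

In the worst case you take as many as possible of each type without reaching 14: 13 + 13 + 13 + 6 + 9 + 13 + 5 + 13 = 85.
The next one must give 14 of some type, so 85 + 1 = 86.

86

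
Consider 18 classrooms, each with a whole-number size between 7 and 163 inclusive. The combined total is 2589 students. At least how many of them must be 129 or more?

Each value short of 129 is at most 128, costing at least 163 − 128 = 35 against the maximum total of 2934.
We can afford to lose at most 2934 − 2589 = 345, so at most ⌊345/35⌋ = 9 fall short, and at least 9 are ≥ 129.
Exactly 9 works: 9 values at 163 and 9 at 128 total 2619; lower one of the high values by 30 (still ≥ 129) to hit 2589.

9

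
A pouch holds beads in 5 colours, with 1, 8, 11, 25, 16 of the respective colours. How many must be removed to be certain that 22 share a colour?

58

In the worst case you take as many as possible of each colour without reaching 22: 1 + 8 + 11 + 21 + 16 = 57.
The next one must give 22 of some colour, so 57 + 1 = 58.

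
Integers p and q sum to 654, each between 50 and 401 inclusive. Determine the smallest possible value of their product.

101453

For a fixed sum, pq is smallest when p and q are as far apart as possible.
At the endpoint p = 253, q = 654 − 253 = 401, so pq = 253 × 401 = 101453.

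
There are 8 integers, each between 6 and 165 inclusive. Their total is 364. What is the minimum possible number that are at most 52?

2

Let j be the number exceeding 52. Then the total is ≥ 53·j + 6·(8 − j) = 48 + 47j.
So 47j ≤ 316 and j ≤ 6; hence at least 8 − 6 = 2 are ≤ 52.
Exactly 2 works: 2 values at 6 and 6 at 53 total 330; raise one of the low values by 34 (still ≤ 52) to hit 364.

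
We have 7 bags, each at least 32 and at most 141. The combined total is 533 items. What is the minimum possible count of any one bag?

To make one bag as small as possible, make the other 6 as large as possible.
The other 6 can take up 6 × 141 = 846 ≥ 533 − 32, so one bag can sit at its floor of 32.
Achievable: one at 32 and the other 6 totalling 501, which fits since 6 × 32 ≤ 501 ≤ 6 × 141.

32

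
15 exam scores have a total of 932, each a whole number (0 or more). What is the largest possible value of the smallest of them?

The average is 932/15 < 63, so some value is ≤ 62.
Taking 13 copies of 62 and 2 copies of 63 gives exactly 932, so 62 is attained.

62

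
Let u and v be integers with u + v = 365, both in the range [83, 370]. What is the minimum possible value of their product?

Since u + v is fixed, pushing one of them to its bound minimizes the product.
At the endpoint u = 83, v = 365 − 83 = 282, so uv = 83 × 282 = 23406.

23406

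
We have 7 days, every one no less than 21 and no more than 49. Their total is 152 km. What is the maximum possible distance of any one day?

To make one day as large as possible, make the other 6 as small as possible.
The other 6 contribute at least 6 × 21 = 126, leaving at most 152 − 126 = 26.
Since 26 ≤ 49, this is achievable: one at 26 and 6 at 21.

26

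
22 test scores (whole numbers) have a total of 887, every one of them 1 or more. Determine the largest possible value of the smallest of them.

If every one of the 22 were at least 41, the total would be at least 22 × 41 = 902 > 887.
Equality holds with 15 values of 40 and 7 values of 41.

40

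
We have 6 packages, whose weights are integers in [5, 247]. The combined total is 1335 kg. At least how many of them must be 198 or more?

4

Suppose at most 6 − j of them reach 198; then j values are ≤ 197 and the rest ≤ 247.
The total is then ≤ 197·j + 247·(6 − j) = 1482 − 50j. For this to be ≥ 1335 we need j ≤ 2, so at least 6 − 2 = 4 must reach 198.
Exactly 4 works: 4 values at 247 and 2 at 197 total 1382; lower one of the high values by 47 (still ≥ 198) to hit 1335.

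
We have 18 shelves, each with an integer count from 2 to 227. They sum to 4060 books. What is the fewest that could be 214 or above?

17

If only k of them are at least 214, the other 18 − k are at most 213, so the total is at most k·227 + (18 − k)·213.
This must reach 4060, so k·227 + (18 − k)·213 ≥ 4060, giving k ≥ 17.
Exactly 17 works: 17 values at 227 and 1 at 213 total 4072; lower one of the high values by 12 (still ≥ 214) to hit 4060.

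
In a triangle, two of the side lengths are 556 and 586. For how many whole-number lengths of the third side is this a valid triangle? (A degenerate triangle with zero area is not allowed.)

1111

The triangle inequality gives |556 − 586| < c < 556 + 586, i.e. 30 < c < 1142.
So c can be any integer from 31 to 1141: 1111 values.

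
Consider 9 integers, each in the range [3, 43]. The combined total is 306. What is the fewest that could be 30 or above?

Each value short of 30 is at most 29, costing at least 43 − 29 = 14 against the maximum total of 387.
We can afford to lose at most 387 − 306 = 81, so at most ⌊81/14⌋ = 5 fall short, and at least 4 are ≥ 30.
Exactly 4 works: 4 values at 43 and 5 at 29 total 317; lower one of the high values by 11 (still ≥ 30) to hit 306.

4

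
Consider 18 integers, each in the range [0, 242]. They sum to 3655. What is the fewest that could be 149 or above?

Suppose at most 18 − j of them reach 149; then j values are ≤ 148 and the rest ≤ 242.
The total is then ≤ 148·j + 242·(18 − j) = 4356 − 94j. For this to be ≥ 3655 we need j ≤ 7, so at least 18 − 7 = 11 must reach 149.
Exactly 11 works: 11 values at 242 and 7 at 148 total 3698; lower one of the high values by 43 (still ≥ 149) to hit 3655.

11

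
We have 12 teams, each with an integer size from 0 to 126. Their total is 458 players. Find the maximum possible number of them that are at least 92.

4

Suppose k of them are at least 92. Those contribute at least 92 each and the other 12 − k at least 0 each.
So the total is at least 92k + 0(12 − k) = 0 + 92k. This must be ≤ 458, giving k ≤ 4.
k = 4 is achieved by 4 values at 92 and 8 at 0, total 368; add 90 to one value (staying below 92) to reach 458.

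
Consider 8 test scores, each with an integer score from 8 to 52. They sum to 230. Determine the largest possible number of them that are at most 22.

Suppose k of them are at most 22. Those contribute at most 22 each and the rest at most 52 each.
So the total is at most 22k + 52(8 − k) = 416 − 30k. This must still be ≥ 230, so k ≤ 6.
k = 6 is achieved by 6 values at 22 and 2 at 52, total 236; lower one of the 52's by 6 (still > 22) to reach 230.

6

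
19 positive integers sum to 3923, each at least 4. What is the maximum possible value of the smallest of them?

206

The average is 3923/19 < 207, so some value is ≤ 206.
Taking 10 copies of 206 and 9 copies of 207 gives exactly 3923, so 206 is attained.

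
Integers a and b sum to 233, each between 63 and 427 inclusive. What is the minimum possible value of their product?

For a fixed sum, ab is smallest when a and b are as far apart as possible.
At the endpoint a = 63, b = 233 − 63 = 170, so ab = 63 × 170 = 10710.

10710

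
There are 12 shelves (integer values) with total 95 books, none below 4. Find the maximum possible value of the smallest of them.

7

If every one of the 12 were at least 8, the total would be at least 12 × 8 = 96 > 95.
Taking 1 copy of 7 and 11 copies of 8 gives exactly 95, so 7 is attained.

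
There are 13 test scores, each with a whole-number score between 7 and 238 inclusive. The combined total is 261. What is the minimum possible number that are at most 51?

10

Let j be the number exceeding 51. Then the total is ≥ 52·j + 7·(13 − j) = 91 + 45j.
So 45j ≤ 170 and j ≤ 3; hence at least 13 − 3 = 10 are ≤ 51.
Exactly 10 works: 10 values at 7 and 3 at 52 total 226; raise one of the low values by 35 (still ≤ 51) to hit 261.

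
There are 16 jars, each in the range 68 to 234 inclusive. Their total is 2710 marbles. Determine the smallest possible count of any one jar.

68

To make one jar as small as possible, make the other 15 as large as possible.
The other 15 can take up 15 × 234 = 3510 ≥ 2710 − 68, so one jar can sit at its floor of 68.
Achievable: one at 68 and the other 15 totalling 2642, which fits since 15 × 68 ≤ 2642 ≤ 15 × 234.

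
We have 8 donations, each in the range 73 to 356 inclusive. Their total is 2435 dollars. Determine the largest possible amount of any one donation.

356

Maximizing one value means minimizing the remaining 7.
The other 7 contribute at least 7 × 73 = 511, leaving at most 2435 − 511 = 1924.
But each donation is capped at 356, so the maximum is 356.
Achievable: one at 356 and the other 7 totalling 2079, which fits since 7 × 73 ≤ 2079 ≤ 7 × 356.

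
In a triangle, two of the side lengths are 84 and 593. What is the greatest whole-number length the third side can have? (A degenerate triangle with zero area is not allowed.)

The third side must be less than 84 + 593 = 677.
The largest integer below 677 is 676.

676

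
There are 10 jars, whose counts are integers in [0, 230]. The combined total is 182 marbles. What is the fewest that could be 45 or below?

Let j be the number exceeding 45. Then the total is ≥ 46·j + 0·(10 − j) = 0 + 46j.
So 46j ≤ 182 and j ≤ 3; hence at least 10 − 3 = 7 are ≤ 45.
Exactly 7 works: 7 values at 0 and 3 at 46 total 138; raise one of the low values by 44 (still ≤ 45) to hit 182.

7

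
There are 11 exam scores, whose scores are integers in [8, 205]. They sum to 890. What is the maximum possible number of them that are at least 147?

With k values at 147 or above and the rest at least 8, the sum is at least 88 + 139k.
Since the sum is 890, we need 139k ≤ 802, i.e. k ≤ 5.
k = 5 is achieved by 5 values at 147 and 6 at 8, total 783; add 107 to one value (staying below 147) to reach 890.

5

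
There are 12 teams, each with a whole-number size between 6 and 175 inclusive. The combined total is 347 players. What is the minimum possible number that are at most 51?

Each value above 51 is at least 52, contributing at least 52 − 6 = 46 above the floor 6.
The sum exceeds the floor total 72 by 275, so at most ⌊275/46⌋ = 5 exceed 51, and at least 7 are ≤ 51.
Exactly 7 works: 7 values at 6 and 5 at 52 total 302; raise one of the low values by 45 (still ≤ 51) to hit 347.

7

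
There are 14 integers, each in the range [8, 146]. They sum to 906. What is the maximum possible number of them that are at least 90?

9

Suppose k of them are at least 90. Those contribute at least 90 each and the other 14 − k at least 8 each.
So the total is at least 90k + 8(14 − k) = 112 + 82k. This must be ≤ 906, giving k ≤ 9.
k = 9 is achieved by 9 values at 90 and 5 at 8, total 850; add 56 to one value (staying below 90) to reach 906.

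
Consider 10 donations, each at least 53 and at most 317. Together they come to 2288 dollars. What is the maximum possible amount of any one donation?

317

To make one donation as large as possible, make the other 9 as small as possible.
The other 9 contribute at least 9 × 53 = 477, leaving at most 2288 − 477 = 1811.
But each donation is capped at 317, so the maximum is 317.
Achievable: one at 317 and the other 9 totalling 1971, which fits since 9 × 53 ≤ 1971 ≤ 9 × 317.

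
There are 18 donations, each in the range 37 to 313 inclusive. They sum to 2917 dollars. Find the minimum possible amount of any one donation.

37

Minimizing one value means maximizing the remaining 17.
The other 17 can take up 17 × 313 = 5321 ≥ 2917 − 37, so one donation can sit at its floor of 37.
Achievable: one at 37 and the other 17 totalling 2880, which fits since 17 × 37 ≤ 2880 ≤ 17 × 313.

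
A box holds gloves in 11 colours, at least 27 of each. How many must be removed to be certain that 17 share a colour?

In the worst case you draw 16 of each of the 11 colours: 11 × 16 = 176.
One more forces 17 of some colour, so 176 + 1 = 177.

177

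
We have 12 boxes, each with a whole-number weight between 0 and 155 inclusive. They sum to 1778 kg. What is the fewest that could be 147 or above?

Each value short of 147 is at most 146, costing at least 155 − 146 = 9 against the maximum total of 1860.
We can afford to lose at most 1860 − 1778 = 82, so at most ⌊82/9⌋ = 9 fall short, and at least 3 are ≥ 147.
Exactly 3 works: 3 values at 155 and 9 at 146 total 1779; lower one of the high values by 1 (still ≥ 147) to hit 1778.

3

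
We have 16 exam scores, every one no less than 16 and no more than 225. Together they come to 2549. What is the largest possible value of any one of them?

Maximizing one value means minimizing the remaining 15.
The other 15 contribute at least 15 × 16 = 240, leaving at most 2549 − 240 = 2309.
But each score is capped at 225, so the maximum is 225.
Achievable: one at 225 and the other 15 totalling 2324, which fits since 15 × 16 ≤ 2324 ≤ 15 × 225.

225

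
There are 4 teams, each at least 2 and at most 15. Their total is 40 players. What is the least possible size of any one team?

To make one team as small as possible, make the other 3 as large as possible.
The other 3 can take up 3 × 15 = 45 ≥ 40 − 2, so one team can sit at its floor of 2.
Achievable: one at 2 and the other 3 totalling 38, which fits since 3 × 2 ≤ 38 ≤ 3 × 15.

2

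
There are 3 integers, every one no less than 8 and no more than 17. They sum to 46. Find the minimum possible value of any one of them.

To make one integer as small as possible, make the other 2 as large as possible.
The other 2 contribute at most 2 × 17 = 34, leaving at least 46 − 34 = 12.
Since 12 ≥ 8, this is achievable: one at 12 and 2 at 17.

12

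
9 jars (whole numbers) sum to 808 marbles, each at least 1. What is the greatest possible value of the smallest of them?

89

The average is 808/9 < 90, so some value is ≤ 89.
Equality holds with 2 values of 89 and 7 values of 90.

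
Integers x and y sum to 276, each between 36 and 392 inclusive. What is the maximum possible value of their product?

19044

For a fixed sum, the product xy is largest when x and y are as close as possible.
Taking x = 138 and y = 138 (both in [36, 392]) gives xy = 19044.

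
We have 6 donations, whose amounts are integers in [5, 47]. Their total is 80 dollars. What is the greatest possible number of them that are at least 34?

If k of the values are ≥ 34, the total is ≥ 34k + 5(6 − k).
Setting 34k + 5(6 − k) ≤ 80 gives 29k ≤ 50, so k ≤ 1.
k = 1 is achieved by 1 value at 34 and 5 at 5, total 59; add 21 to one value (staying below 34) to reach 80.

1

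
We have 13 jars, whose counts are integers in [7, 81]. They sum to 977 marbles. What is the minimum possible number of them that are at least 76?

If only k of them are at least 76, the other 13 − k are at most 75, so the total is at most k·81 + (13 − k)·75.
This must reach 977, so k·81 + (13 − k)·75 ≥ 977, giving k ≥ 1.
Exactly 1 works: 1 value at 81 and 12 at 75 total 981; lower one of the high values by 4 (still ≥ 76) to hit 977.

1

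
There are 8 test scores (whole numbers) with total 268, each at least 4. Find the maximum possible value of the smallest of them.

The 8 values sum to 268, so their minimum is at most ⌊268/8⌋ = 33.
Achievable: 4 of them at 33 and 4 at 34 total 268.

33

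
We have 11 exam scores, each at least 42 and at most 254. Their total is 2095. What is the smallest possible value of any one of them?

To make one score as small as possible, make the other 10 as large as possible.
The other 10 can take up 10 × 254 = 2540 ≥ 2095 − 42, so one score can sit at its floor of 42.
Achievable: one at 42 and the other 10 totalling 2053, which fits since 10 × 42 ≤ 2053 ≤ 10 × 254.

42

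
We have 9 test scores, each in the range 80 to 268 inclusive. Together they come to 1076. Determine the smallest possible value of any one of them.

80

Minimizing one value means maximizing the remaining 8.
The other 8 can take up 8 × 268 = 2144 ≥ 1076 − 80, so one score can sit at its floor of 80.
Achievable: one at 80 and the other 8 totalling 996, which fits since 8 × 80 ≤ 996 ≤ 8 × 268.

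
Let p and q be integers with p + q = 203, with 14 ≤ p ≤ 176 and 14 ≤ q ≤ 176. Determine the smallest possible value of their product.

For a fixed sum, pq is smallest when p and q are as far apart as possible.
At the endpoint p = 27, q = 203 − 27 = 176, so pq = 27 × 176 = 4752.

4752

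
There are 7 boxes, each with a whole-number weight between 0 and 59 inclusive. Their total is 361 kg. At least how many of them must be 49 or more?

Each value short of 49 is at most 48, costing at least 59 − 48 = 11 against the maximum total of 413.
We can afford to lose at most 413 − 361 = 52, so at most ⌊52/11⌋ = 4 fall short, and at least 3 are ≥ 49.
Exactly 3 works: 3 values at 59 and 4 at 48 total 369; lower one of the high values by 8 (still ≥ 49) to hit 361.

3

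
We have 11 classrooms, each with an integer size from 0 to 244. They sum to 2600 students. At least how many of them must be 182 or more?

10

Suppose at most 11 − j of them reach 182; then j values are ≤ 181 and the rest ≤ 244.
The total is then ≤ 181·j + 244·(11 − j) = 2684 − 63j. For this to be ≥ 2600 we need j ≤ 1, so at least 11 − 1 = 10 must reach 182.
Exactly 10 works: 10 values at 244 and 1 at 181 total 2621; lower one of the high values by 21 (still ≥ 182) to hit 2600.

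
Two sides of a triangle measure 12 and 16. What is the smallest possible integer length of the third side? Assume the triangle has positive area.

The third side must exceed |12 − 16| = 4.
The smallest integer above 4 is 5.

5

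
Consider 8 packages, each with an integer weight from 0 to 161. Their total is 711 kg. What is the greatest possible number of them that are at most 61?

5

Each value at 61 or below falls at least 161 − 61 = 100 short of the ceiling 161.
The ceiling total is 8 × 161 = 1288, and we need 711, so at most ⌊(1288 − 711)/100⌋ = 5 can be that low.
k = 5 is achieved by 5 values at 61 and 3 at 161, total 788; lower one of the 161's by 77 (still > 61) to reach 711.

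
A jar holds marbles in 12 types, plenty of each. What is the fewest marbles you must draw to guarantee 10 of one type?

109

You could draw 9 of every type without reaching 10 of any — 108 in all.
One more forces 10 of some type, so 108 + 1 = 109.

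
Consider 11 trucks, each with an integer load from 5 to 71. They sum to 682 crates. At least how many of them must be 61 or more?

2

If only k of them are at least 61, the other 11 − k are at most 60, so the total is at most k·71 + (11 − k)·60.
This must reach 682, so k·71 + (11 − k)·60 ≥ 682, giving k ≥ 2.
Exactly 2 works: 2 values at 71 and 9 at 60 total 682.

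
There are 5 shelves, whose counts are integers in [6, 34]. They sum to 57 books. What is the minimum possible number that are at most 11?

Each value above 11 is at least 12, contributing at least 12 − 6 = 6 above the floor 6.
The sum exceeds the floor total 30 by 27, so at most ⌊27/6⌋ = 4 exceed 11, and at least 1 are ≤ 11.
Exactly 1 works: 1 value at 6 and 4 at 12 total 54; raise one of the low values by 3 (still ≤ 11) to hit 57.

1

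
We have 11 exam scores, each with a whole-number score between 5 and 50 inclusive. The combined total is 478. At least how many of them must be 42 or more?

3

If only k of them are at least 42, the other 11 − k are at most 41, so the total is at most k·50 + (11 − k)·41.
This must reach 478, so k·50 + (11 − k)·41 ≥ 478, giving k ≥ 3.
Exactly 3 works: 3 values at 50 and 8 at 41 total 478.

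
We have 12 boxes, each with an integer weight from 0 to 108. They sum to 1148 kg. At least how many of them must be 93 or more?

If only k of them are at least 93, the other 12 − k are at most 92, so the total is at most k·108 + (12 − k)·92.
This must reach 1148, so k·108 + (12 − k)·92 ≥ 1148, giving k ≥ 3.
Exactly 3 works: 3 values at 108 and 9 at 92 total 1152; lower one of the high values by 4 (still ≥ 93) to hit 1148.

3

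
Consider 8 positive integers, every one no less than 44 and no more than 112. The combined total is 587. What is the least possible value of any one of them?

Minimizing one value means maximizing the remaining 7.
The other 7 can take up 7 × 112 = 784 ≥ 587 − 44, so one integer can sit at its floor of 44.
Achievable: one at 44 and the other 7 totalling 543, which fits since 7 × 44 ≤ 543 ≤ 7 × 112.

44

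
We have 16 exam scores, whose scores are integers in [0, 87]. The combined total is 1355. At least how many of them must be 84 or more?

Suppose at most 16 − j of them reach 84; then j values are ≤ 83 and the rest ≤ 87.
The total is then ≤ 83·j + 87·(16 − j) = 1392 − 4j. For this to be ≥ 1355 we need j ≤ 9, so at least 16 − 9 = 7 must reach 84.
Exactly 7 works: 7 values at 87 and 9 at 83 total 1356; lower one of the high values by 1 (still ≥ 84) to hit 1355.

7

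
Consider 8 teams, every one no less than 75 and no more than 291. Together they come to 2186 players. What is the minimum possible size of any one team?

149

To make one team as small as possible, make the other 7 as large as possible.
The other 7 contribute at most 7 × 291 = 2037, leaving at least 2186 − 2037 = 149.
Since 149 ≥ 75, this is achievable: one at 149 and 7 at 291.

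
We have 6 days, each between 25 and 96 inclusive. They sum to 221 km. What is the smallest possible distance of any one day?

25

To make one day as small as possible, make the other 5 as large as possible.
The other 5 can take up 5 × 96 = 480 ≥ 221 − 25, so one day can sit at its floor of 25.
Achievable: one at 25 and the other 5 totalling 196, which fits since 5 × 25 ≤ 196 ≤ 5 × 96.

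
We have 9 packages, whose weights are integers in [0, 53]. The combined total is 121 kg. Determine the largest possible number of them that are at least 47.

If k of the values are ≥ 47, the total is ≥ 47k + 0(9 − k).
Setting 47k + 0(9 − k) ≤ 121 gives 47k ≤ 121, so k ≤ 2.
k = 2 is achieved by 2 values at 47 and 7 at 0, total 94; add 27 to one value (staying below 47) to reach 121.

2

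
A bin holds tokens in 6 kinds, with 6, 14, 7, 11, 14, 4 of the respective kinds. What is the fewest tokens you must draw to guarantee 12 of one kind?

51

In the worst case you take as many as possible of each kind without reaching 12: 6 + 11 + 7 + 11 + 11 + 4 = 50.
The next one must give 12 of some kind, so 50 + 1 = 51.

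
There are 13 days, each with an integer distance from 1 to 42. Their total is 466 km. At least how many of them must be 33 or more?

If only k of them are at least 33, the other 13 − k are at most 32, so the total is at most k·42 + (13 − k)·32.
This must reach 466, so k·42 + (13 − k)·32 ≥ 466, giving k ≥ 5.
Exactly 5 works: 5 values at 42 and 8 at 32 total 466.

5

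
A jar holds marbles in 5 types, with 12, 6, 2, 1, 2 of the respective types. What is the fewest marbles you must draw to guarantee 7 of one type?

18

In the worst case you take as many as possible of each type without reaching 7: 6 + 6 + 2 + 1 + 2 = 17.
The next one must give 7 of some type, so 17 + 1 = 18.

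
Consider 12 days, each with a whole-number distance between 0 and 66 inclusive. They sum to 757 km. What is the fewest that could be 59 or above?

8

If only k of them are at least 59, the other 12 − k are at most 58, so the total is at most k·66 + (12 − k)·58.
This must reach 757, so k·66 + (12 − k)·58 ≥ 757, giving k ≥ 8.
Exactly 8 works: 8 values at 66 and 4 at 58 total 760; lower one of the high values by 3 (still ≥ 59) to hit 757.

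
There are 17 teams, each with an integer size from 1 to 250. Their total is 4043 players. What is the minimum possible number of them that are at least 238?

2

If only k of them are at least 238, the other 17 − k are at most 237, so the total is at most k·250 + (17 − k)·237.
This must reach 4043, so k·250 + (17 − k)·237 ≥ 4043, giving k ≥ 2.
Exactly 2 works: 2 values at 250 and 15 at 237 total 4055; lower one of the high values by 12 (still ≥ 238) to hit 4043.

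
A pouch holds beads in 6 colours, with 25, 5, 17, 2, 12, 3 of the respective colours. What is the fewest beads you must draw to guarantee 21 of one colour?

In the worst case you take as many as possible of each colour without reaching 21: 20 + 5 + 17 + 2 + 12 + 3 = 59.
The next one must give 21 of some colour, so 59 + 1 = 60.

60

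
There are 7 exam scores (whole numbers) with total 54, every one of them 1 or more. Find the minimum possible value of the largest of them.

8

If every one of the 7 were at most 7, the total would be at most 7 × 7 = 49 < 54.
Equality holds with 5 values of 8 and 2 values of 7.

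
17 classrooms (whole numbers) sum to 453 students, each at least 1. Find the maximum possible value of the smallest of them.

26

If every one of the 17 were at least 27, the total would be at least 17 × 27 = 459 > 453.
Achievable: 6 of them at 26 and 11 at 27 total 453.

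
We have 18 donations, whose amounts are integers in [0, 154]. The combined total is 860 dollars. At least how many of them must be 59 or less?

If only k of them are at most 59, the other 18 − k are at least 60, so the total is at least (18 − k)·60 + k·0.
This is ≤ 860, so (18 − k)·60 + 0k ≤ 860, which gives k ≥ 4.
Exactly 4 works: 4 values at 0 and 14 at 60 total 840; raise one of the low values by 20 (still ≤ 59) to hit 860.

4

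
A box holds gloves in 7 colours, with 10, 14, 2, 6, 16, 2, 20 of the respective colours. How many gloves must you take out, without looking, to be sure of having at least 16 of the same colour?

In the worst case you take as many as possible of each colour without reaching 16: 10 + 14 + 2 + 6 + 15 + 2 + 15 = 64.
The next one must give 16 of some colour, so 64 + 1 = 65.

65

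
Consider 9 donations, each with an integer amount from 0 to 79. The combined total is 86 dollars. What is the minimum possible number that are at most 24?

Each value above 24 is at least 25, contributing at least 25 − 0 = 25 above the floor 0.
The sum exceeds the floor total 0 by 86, so at most ⌊86/25⌋ = 3 exceed 24, and at least 6 are ≤ 24.
Exactly 6 works: 6 values at 0 and 3 at 25 total 75; raise one of the low values by 11 (still ≤ 24) to hit 86.

6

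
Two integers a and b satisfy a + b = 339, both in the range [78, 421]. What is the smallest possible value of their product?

Since a + b is fixed, pushing one of them to its bound minimizes the product.
The extreme feasible split is a = 78, b = 261, giving ab = 20358.

20358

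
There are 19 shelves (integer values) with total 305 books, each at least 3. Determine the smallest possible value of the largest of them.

The 19 values sum to 305, so their maximum is at least ⌈305/19⌉ = 17.
Taking 18 copies of 16 and 1 copy of 17 gives exactly 305, so 17 is attained.

17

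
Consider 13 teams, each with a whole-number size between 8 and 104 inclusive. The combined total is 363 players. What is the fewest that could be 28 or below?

If only k of them are at most 28, the other 13 − k are at least 29, so the total is at least (13 − k)·29 + k·8.
This is ≤ 363, so (13 − k)·29 + 8k ≤ 363, which gives k ≥ 1.
Exactly 1 works: 1 value at 8 and 12 at 29 total 356; raise one of the low values by 7 (still ≤ 28) to hit 363.

1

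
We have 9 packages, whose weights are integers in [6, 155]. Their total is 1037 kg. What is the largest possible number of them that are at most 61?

3

Each value at 61 or below falls at least 155 − 61 = 94 short of the ceiling 155.
The ceiling total is 9 × 155 = 1395, and we need 1037, so at most ⌊(1395 − 1037)/94⌋ = 3 can be that low.
k = 3 is achieved by 3 values at 61 and 6 at 155, total 1113; lower one of the 155's by 76 (still > 61) to reach 1037.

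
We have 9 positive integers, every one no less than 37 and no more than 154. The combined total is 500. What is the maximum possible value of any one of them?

154

Maximizing one value means minimizing the remaining 8.
The other 8 contribute at least 8 × 37 = 296, leaving at most 500 − 296 = 204.
But each integer is capped at 154, so the maximum is 154.
Achievable: one at 154 and the other 8 totalling 346, which fits since 8 × 37 ≤ 346 ≤ 8 × 154.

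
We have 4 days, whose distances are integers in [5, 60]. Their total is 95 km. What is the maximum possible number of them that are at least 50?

With k values at 50 or above and the rest at least 5, the sum is at least 20 + 45k.
Since the sum is 95, we need 45k ≤ 75, i.e. k ≤ 1.
k = 1 is achieved by 1 value at 50 and 3 at 5, total 65; add 30 to one value (staying below 50) to reach 95.

1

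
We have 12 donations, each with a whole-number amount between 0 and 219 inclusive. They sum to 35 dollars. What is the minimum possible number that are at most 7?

8

Each value above 7 is at least 8, contributing at least 8 − 0 = 8 above the floor 0.
The sum exceeds the floor total 0 by 35, so at most ⌊35/8⌋ = 4 exceed 7, and at least 8 are ≤ 7.
Exactly 8 works: 8 values at 0 and 4 at 8 total 32; raise one of the low values by 3 (still ≤ 7) to hit 35.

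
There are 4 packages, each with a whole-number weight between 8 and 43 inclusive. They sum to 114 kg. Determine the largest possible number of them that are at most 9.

1

Each value at 9 or below falls at least 43 − 9 = 34 short of the ceiling 43.
The ceiling total is 4 × 43 = 172, and we need 114, so at most ⌊(172 − 114)/34⌋ = 1 can be that low.
k = 1 is achieved by 1 value at 9 and 3 at 43, total 138; lower one of the 43's by 24 (still > 9) to reach 114.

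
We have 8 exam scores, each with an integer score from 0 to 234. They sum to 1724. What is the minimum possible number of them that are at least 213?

Suppose at most 8 − j of them reach 213; then j values are ≤ 212 and the rest ≤ 234.
The total is then ≤ 212·j + 234·(8 − j) = 1872 − 22j. For this to be ≥ 1724 we need j ≤ 6, so at least 8 − 6 = 2 must reach 213.
Exactly 2 works: 2 values at 234 and 6 at 212 total 1740; lower one of the high values by 16 (still ≥ 213) to hit 1724.

2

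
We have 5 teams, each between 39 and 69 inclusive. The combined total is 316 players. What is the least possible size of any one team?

40

Minimizing one value means maximizing the remaining 4.
The other 4 contribute at most 4 × 69 = 276, leaving at least 316 − 276 = 40.
Since 40 ≥ 39, this is achievable: one at 40 and 4 at 69.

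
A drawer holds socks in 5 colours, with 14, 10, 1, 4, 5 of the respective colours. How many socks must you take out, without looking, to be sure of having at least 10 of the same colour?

29

In the worst case you take as many as possible of each colour without reaching 10: 9 + 9 + 1 + 4 + 5 = 28.
The next one must give 10 of some colour, so 28 + 1 = 29.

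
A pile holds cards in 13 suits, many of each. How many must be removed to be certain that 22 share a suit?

274

In the worst case you draw 21 of each of the 13 suits: 13 × 21 = 273.
One more forces 22 of some suit, so 273 + 1 = 274.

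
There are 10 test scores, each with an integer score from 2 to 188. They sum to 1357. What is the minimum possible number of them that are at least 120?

3

If only k of them are at least 120, the other 10 − k are at most 119, so the total is at most k·188 + (10 − k)·119.
This must reach 1357, so k·188 + (10 − k)·119 ≥ 1357, giving k ≥ 3.
Exactly 3 works: 3 values at 188 and 7 at 119 total 1397; lower one of the high values by 40 (still ≥ 120) to hit 1357.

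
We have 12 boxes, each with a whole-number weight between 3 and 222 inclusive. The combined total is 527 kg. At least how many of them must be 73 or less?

Let j be the number exceeding 73. Then the total is ≥ 74·j + 3·(12 − j) = 36 + 71j.
So 71j ≤ 491 and j ≤ 6; hence at least 12 − 6 = 6 are ≤ 73.
Exactly 6 works: 6 values at 3 and 6 at 74 total 462; raise one of the low values by 65 (still ≤ 73) to hit 527.

6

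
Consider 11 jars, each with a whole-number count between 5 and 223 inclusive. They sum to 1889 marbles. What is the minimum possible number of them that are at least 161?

3

If only k of them are at least 161, the other 11 − k are at most 160, so the total is at most k·223 + (11 − k)·160.
This must reach 1889, so k·223 + (11 − k)·160 ≥ 1889, giving k ≥ 3.
Exactly 3 works: 3 values at 223 and 8 at 160 total 1949; lower one of the high values by 60 (still ≥ 161) to hit 1889.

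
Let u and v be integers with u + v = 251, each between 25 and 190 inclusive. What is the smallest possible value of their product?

Since u + v is fixed, pushing one of them to its bound minimizes the product.
The extreme feasible split is u = 61, v = 190, giving uv = 11590.

11590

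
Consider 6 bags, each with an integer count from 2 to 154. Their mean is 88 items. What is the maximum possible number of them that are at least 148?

The total is 6 × 88 = 528.
Suppose k of them are at least 148. Those contribute at least 148 each and the other 6 − k at least 2 each.
So the total is at least 148k + 2(6 − k) = 12 + 146k. This must be ≤ 528, giving k ≤ 3.
k = 3 is achieved by 3 values at 148 and 3 at 2, total 450; add 78 to one value (staying below 148) to reach 528.

3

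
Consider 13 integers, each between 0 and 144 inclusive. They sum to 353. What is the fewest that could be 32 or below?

3

Let j be the number exceeding 32. Then the total is ≥ 33·j + 0·(13 − j) = 0 + 33j.
So 33j ≤ 353 and j ≤ 10; hence at least 13 − 10 = 3 are ≤ 32.
Exactly 3 works: 3 values at 0 and 10 at 33 total 330; raise one of the low values by 23 (still ≤ 32) to hit 353.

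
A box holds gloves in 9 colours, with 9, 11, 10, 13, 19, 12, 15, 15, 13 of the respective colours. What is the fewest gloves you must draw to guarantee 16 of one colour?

In the worst case you take as many as possible of each colour without reaching 16: 9 + 11 + 10 + 13 + 15 + 12 + 15 + 15 + 13 = 113.
The next one must give 16 of some colour, so 113 + 1 = 114.

114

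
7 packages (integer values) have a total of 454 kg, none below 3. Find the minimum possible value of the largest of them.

65

The average is 454/7 > 64, so not all 7 can be 64 or less; the largest is ≥ 65.
Taking 1 copy of 64 and 6 copies of 65 gives exactly 454, so 65 is attained.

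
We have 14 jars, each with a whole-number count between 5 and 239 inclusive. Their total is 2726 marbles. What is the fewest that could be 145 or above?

Each value short of 145 is at most 144, costing at least 239 − 144 = 95 against the maximum total of 3346.
We can afford to lose at most 3346 − 2726 = 620, so at most ⌊620/95⌋ = 6 fall short, and at least 8 are ≥ 145.
Exactly 8 works: 8 values at 239 and 6 at 144 total 2776; lower one of the high values by 50 (still ≥ 145) to hit 2726.

8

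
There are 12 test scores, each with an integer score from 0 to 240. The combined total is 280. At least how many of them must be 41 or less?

6

Let j be the number exceeding 41. Then the total is ≥ 42·j + 0·(12 − j) = 0 + 42j.
So 42j ≤ 280 and j ≤ 6; hence at least 12 − 6 = 6 are ≤ 41.
Exactly 6 works: 6 values at 0 and 6 at 42 total 252; raise one of the low values by 28 (still ≤ 41) to hit 280.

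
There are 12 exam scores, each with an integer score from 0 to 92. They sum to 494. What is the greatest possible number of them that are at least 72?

Suppose k of them are at least 72. Those contribute at least 72 each and the other 12 − k at least 0 each.
So the total is at least 72k + 0(12 − k) = 0 + 72k. This must be ≤ 494, giving k ≤ 6.
k = 6 is achieved by 6 values at 72 and 6 at 0, total 432; add 62 to one value (staying below 72) to reach 494.

6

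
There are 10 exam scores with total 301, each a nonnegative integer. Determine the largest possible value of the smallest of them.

30

The 10 values sum to 301, so their minimum is at most ⌊301/10⌋ = 30.
Achievable: 9 of them at 30 and 1 at 31 total 301.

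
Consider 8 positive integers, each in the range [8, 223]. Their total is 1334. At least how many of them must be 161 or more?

1

If only k of them are at least 161, the other 8 − k are at most 160, so the total is at most k·223 + (8 − k)·160.
This must reach 1334, so k·223 + (8 − k)·160 ≥ 1334, giving k ≥ 1.
Exactly 1 works: 1 value at 223 and 7 at 160 total 1343; lower one of the high values by 9 (still ≥ 161) to hit 1334.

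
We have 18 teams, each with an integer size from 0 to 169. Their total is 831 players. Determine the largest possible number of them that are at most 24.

15

Each value at 24 or below falls at least 169 − 24 = 145 short of the ceiling 169.
The ceiling total is 18 × 169 = 3042, and we need 831, so at most ⌊(3042 − 831)/145⌋ = 15 can be that low.
k = 15 is achieved by 15 values at 24 and 3 at 169, total 867; lower one of the 169's by 36 (still > 24) to reach 831.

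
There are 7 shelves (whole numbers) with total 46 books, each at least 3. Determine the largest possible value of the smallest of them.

The average is 46/7 < 7, so some value is ≤ 6.
Achievable: 3 of them at 6 and 4 at 7 total 46.

6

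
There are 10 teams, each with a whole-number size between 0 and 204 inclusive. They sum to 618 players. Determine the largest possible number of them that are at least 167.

If k of the values are ≥ 167, the total is ≥ 167k + 0(10 − k).
Setting 167k + 0(10 − k) ≤ 618 gives 167k ≤ 618, so k ≤ 3.
k = 3 is achieved by 3 values at 167 and 7 at 0, total 501; add 117 to one value (staying below 167) to reach 618.

3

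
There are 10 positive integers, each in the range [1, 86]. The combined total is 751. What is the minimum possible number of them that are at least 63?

6

If only k of them are at least 63, the other 10 − k are at most 62, so the total is at most k·86 + (10 − k)·62.
This must reach 751, so k·86 + (10 − k)·62 ≥ 751, giving k ≥ 6.
Exactly 6 works: 6 values at 86 and 4 at 62 total 764; lower one of the high values by 13 (still ≥ 63) to hit 751.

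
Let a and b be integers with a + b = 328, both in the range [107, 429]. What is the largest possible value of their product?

ab = a(328 − a) is maximized when a is as near 328/2 as the bounds allow.
Taking a = 164 and b = 164 (both in [107, 429]) gives ab = 26896.

26896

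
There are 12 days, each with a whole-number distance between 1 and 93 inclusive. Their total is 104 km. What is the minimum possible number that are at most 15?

If only k of them are at most 15, the other 12 − k are at least 16, so the total is at least (12 − k)·16 + k·1.
This is ≤ 104, so (12 − k)·16 + 1k ≤ 104, which gives k ≥ 6.
Exactly 6 works: 6 values at 1 and 6 at 16 total 102; raise one of the low values by 2 (still ≤ 15) to hit 104.

6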